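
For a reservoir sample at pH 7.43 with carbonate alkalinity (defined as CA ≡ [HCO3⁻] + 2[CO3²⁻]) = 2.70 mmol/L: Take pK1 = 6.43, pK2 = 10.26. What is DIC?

CA = [HCO3⁻] + 2[CO3²⁻] = (α₁ + 2α₂)·DIC
At pH 7.43: [H⁺]/K1 = 10^-1.00 = 0.10000, K2/[H⁺] = 10^-2.83 = 0.0014791
α₁ = 1/(1 + 0.10000 + 0.0014791) = 1/1.1015 = 0.9079; α₂ = α₁·K2/[H⁺] = 0.001343
α₁ + 2α₂ = 0.9106
DIC = CA / (α₁ + 2α₂) = 2.70 / 0.9106 = 2.97 mmol/L

DIC = 2.97 mmol/L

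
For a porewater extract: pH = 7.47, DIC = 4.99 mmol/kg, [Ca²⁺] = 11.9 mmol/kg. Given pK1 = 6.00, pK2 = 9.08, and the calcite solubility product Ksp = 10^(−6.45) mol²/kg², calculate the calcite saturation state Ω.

α₂ = 1 / (1 + [H⁺]/K2 + [H⁺]²/(K1K2)) = 1 / (1 + 10^+1.61 + 10^+0.14)
   = 1 / (1 + 40.738 + 1.3804) = 1/43.118 = 0.02319
[CO3²⁻] = α₂ × DIC = 0.02319 × 4.99 = 0.1157 mmol/kg
Ksp = 10^(−6.45) = 3.548×10^-7
Ω = [Ca²⁺][CO3²⁻]/Ksp = (11.9×10^-3)(1.157×10^-4) / 3.548×10^-7 = 3.88

Ω = 3.88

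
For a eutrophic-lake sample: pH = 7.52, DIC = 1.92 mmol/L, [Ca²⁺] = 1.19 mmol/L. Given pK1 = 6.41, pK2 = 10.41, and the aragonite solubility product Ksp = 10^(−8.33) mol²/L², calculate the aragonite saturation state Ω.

Ω = 0.583

α₂ = 1 / (1 + [H⁺]/K2 + [H⁺]²/(K1K2)) = 1 / (1 + 10^+2.89 + 10^+1.78)
   = 1 / (1 + 776.25 + 60.256) = 1/837.50 = 0.001194
[CO3²⁻] = α₂ × DIC = 0.001194 × 1.92 = 0.002293 mmol/L = 2.293 μmol/L
Ksp = 10^(−8.33) = 4.677×10^-9
Ω = [Ca²⁺][CO3²⁻]/Ksp = (1.19×10^-3)(2.293×10^-6) / 4.677×10^-9 = 0.583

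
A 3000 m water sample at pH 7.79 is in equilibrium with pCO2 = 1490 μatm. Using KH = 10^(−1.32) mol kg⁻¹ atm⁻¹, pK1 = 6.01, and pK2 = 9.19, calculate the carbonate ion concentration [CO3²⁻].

[CO2*] = KH · pCO2 = 10^(−1.32) × 1490×10^-6 = 7.132×10^-5 mol/kg
α₀ = 1/(1 + K1/[H⁺] + K1K2/[H⁺]²) = 1/(1 + 10^+1.78 + 10^+0.38) = 0.01571
DIC = [CO2*]/α₀ = 7.132×10^-5 / 0.01571 = 4.540 mmol/kg
[CO3²⁻] = α₂·DIC; α₂ = 0.03769, so [CO3²⁻] = 0.03769 × 4.540 = 0.171 mmol/kg

[CO3²⁻] = 0.171 mmol/kg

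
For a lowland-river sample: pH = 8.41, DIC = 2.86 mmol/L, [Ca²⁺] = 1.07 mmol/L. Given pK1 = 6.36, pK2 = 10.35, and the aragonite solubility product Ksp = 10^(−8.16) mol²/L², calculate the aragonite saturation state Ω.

α₂ = 1 / (1 + [H⁺]/K2 + [H⁺]²/(K1K2)) = 1 / (1 + 10^+1.94 + 10^-0.11)
   = 1 / (1 + 87.096 + 0.77625) = 1/88.873 = 0.01125
[CO3²⁻] = α₂ × DIC = 0.01125 × 2.86 = 0.03218 mmol/L
Ksp = 10^(−8.16) = 6.918×10^-9
Ω = [Ca²⁺][CO3²⁻]/Ksp = (1.07×10^-3)(3.218×10^-5) / 6.918×10^-9 = 4.98

Ω = 4.98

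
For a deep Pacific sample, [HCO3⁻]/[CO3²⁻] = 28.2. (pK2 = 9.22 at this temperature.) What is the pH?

pH = 7.77

From K2 = [H⁺][CO3²⁻]/[HCO3⁻]:  pH = pK2 − log₁₀([HCO3⁻]/[CO3²⁻])
log₁₀(28.2) = +1.450
pH = 9.22 − (+1.450) = 7.77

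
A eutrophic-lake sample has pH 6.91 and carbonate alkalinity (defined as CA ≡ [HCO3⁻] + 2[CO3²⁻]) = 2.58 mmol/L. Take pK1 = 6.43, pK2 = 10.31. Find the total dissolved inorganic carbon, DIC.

DIC = 3.43 mmol/L

CA = [HCO3⁻] + 2[CO3²⁻] = (α₁ + 2α₂)·DIC
At pH 6.91: [H⁺]/K1 = 10^-0.48 = 0.33113, K2/[H⁺] = 10^-3.40 = 0.00039811
α₁ = 1/(1 + 0.33113 + 0.00039811) = 1/1.3315 = 0.7510; α₂ = α₁·K2/[H⁺] = 0.0002990
α₁ + 2α₂ = 0.7516
DIC = CA / (α₁ + 2α₂) = 2.58 / 0.7516 = 3.43 mmol/L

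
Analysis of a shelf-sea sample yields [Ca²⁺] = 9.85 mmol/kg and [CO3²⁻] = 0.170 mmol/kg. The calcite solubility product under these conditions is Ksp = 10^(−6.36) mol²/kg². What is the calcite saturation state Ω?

Ksp = 10^(−6.36) = 4.365×10^-7
Ω = [Ca²⁺][CO3²⁻]/Ksp = (9.85×10^-3)(0.170×10^-3) / 4.365×10^-7 = 3.84

Ω = 3.84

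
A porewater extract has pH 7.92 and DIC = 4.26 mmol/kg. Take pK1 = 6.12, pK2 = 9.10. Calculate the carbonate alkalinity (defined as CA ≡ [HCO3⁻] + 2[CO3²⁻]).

CA = [HCO3⁻] + 2[CO3²⁻] = (α₁ + 2α₂)·DIC
At pH 7.92: [H⁺]/K1 = 10^-1.80 = 0.015849, K2/[H⁺] = 10^-1.18 = 0.066069
α₁ = 1/(1 + 0.015849 + 0.066069) = 1/1.0819 = 0.9243; α₂ = α₁·K2/[H⁺] = 0.06107
α₁ + 2α₂ = 1.0464
CA = 1.0464 × 4.26 = 4.46 mmol/kg

CA = 4.46 mmol/kg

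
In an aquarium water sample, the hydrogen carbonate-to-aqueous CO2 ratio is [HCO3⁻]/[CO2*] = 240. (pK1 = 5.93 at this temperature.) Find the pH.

From K1 = [H⁺][HCO3⁻]/[CO2*]:  pH = pK1 + log₁₀([HCO3⁻]/[CO2*])
log₁₀(240) = +2.380
pH = 5.93 + (+2.380) = 8.31

pH = 8.31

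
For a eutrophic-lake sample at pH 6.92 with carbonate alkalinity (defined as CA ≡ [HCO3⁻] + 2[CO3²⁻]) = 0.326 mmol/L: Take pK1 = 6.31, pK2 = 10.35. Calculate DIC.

CA = [HCO3⁻] + 2[CO3²⁻] = (α₁ + 2α₂)·DIC
At pH 6.92: [H⁺]/K1 = 10^-0.61 = 0.24547, K2/[H⁺] = 10^-3.43 = 0.00037154
α₁ = 1/(1 + 0.24547 + 0.00037154) = 1/1.2458 = 0.8027; α₂ = α₁·K2/[H⁺] = 0.0002982
α₁ + 2α₂ = 0.8033
DIC = CA / (α₁ + 2α₂) = 0.326 / 0.8033 = 0.406 mmol/L

DIC = 0.406 mmol/L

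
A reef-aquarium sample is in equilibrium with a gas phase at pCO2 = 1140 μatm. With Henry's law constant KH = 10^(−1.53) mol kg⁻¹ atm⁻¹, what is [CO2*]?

KH = 10^(−1.53) = 2.951×10^-2 mol kg⁻¹ atm⁻¹
[CO2*] = KH · pCO2 = 2.951×10^-2 × 1140×10^-6 atm = 3.36×10^-5 mol/kg

[CO2*] = 33.6 μmol/kg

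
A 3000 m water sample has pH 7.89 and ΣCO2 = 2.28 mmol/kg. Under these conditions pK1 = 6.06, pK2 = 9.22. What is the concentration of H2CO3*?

[CO2*] = 0.0318 mmol/kg

α₀ = 1 / (1 + K1/[H⁺] + K1K2/[H⁺]²) = 1 / (1 + 10^+1.83 + 10^+0.50)
   = 1 / (1 + 67.608 + 3.1623) = 1/71.771 = 0.01393
[CO2*] = α₀ × DIC = 0.01393 × 2.28 = 0.0318 mmol/kg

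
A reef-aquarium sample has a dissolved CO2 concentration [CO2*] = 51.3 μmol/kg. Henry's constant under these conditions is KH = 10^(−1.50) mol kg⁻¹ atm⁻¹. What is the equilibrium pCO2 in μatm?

KH = 10^(−1.50) = 3.162×10^-2 mol kg⁻¹ atm⁻¹
pCO2 = [CO2*]/KH = 51.3×10^-6 / 3.162×10^-2 = 1.62×10^-3 atm = 1620 μatm

pCO2 = 1620 μatm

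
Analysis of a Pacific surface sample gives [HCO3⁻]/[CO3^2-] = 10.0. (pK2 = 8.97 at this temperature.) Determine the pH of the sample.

From K2 = [H⁺][CO3^2-]/[HCO3⁻]:  pH = pK2 − log₁₀([HCO3⁻]/[CO3^2-])
log₁₀(10.0) = +1.000
pH = 8.97 − (+1.000) = 7.97

pH = 7.97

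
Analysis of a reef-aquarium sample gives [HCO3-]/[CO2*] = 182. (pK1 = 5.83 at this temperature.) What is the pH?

From K1 = [H⁺][HCO3-]/[CO2*]:  pH = pK1 + log₁₀([HCO3-]/[CO2*])
log₁₀(182) = +2.260
pH = 5.83 + (+2.260) = 8.09

pH = 8.09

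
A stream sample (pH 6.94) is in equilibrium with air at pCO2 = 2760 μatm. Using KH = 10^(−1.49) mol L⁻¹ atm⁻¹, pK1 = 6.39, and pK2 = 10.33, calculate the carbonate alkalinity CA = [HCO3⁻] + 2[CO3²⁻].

CA = 0.317 mmol/L

[CO2*] = KH · pCO2 = 10^(−1.49) × 2760×10^-6 = 8.931×10^-5 mol/L
α₀ = 1/(1 + K1/[H⁺] + K1K2/[H⁺]²) = 1/(1 + 10^+0.55 + 10^-2.84) = 0.2198
DIC = [CO2*]/α₀ = 8.931×10^-5 / 0.2198 = 0.4063 mmol/L
CA = (α₁ + 2α₂)·DIC = (0.7799 + 2×0.0003177) × 0.4063 = 0.317 mmol/L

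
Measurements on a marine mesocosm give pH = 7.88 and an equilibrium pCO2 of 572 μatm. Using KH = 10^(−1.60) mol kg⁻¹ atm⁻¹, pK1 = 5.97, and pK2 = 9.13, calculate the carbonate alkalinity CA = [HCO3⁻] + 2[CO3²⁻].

[CO2*] = KH · pCO2 = 10^(−1.60) × 572×10^-6 = 1.437×10^-5 mol/kg
α₀ = 1/(1 + K1/[H⁺] + K1K2/[H⁺]²) = 1/(1 + 10^+1.91 + 10^+0.66) = 0.01151
DIC = [CO2*]/α₀ = 1.437×10^-5 / 0.01151 = 1.248 mmol/kg
CA = (α₁ + 2α₂)·DIC = (0.9359 + 2×0.05263) × 1.248 = 1.30 mmol/kg

CA = 1.30 mmol/kg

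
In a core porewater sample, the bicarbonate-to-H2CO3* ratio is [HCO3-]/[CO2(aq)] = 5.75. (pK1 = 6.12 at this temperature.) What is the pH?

From K1 = [H⁺][HCO3-]/[CO2(aq)]:  pH = pK1 + log₁₀([HCO3-]/[CO2(aq)])
log₁₀(5.75) = +0.760
pH = 6.12 + (+0.760) = 6.88

pH = 6.88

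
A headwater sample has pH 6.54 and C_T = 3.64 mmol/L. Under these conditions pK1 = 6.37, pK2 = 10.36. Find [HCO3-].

[HCO3⁻] = 2.17 mmol/L

α₁ = 1 / (1 + [H⁺]/K1 + K2/[H⁺]) = 1 / (1 + 10^-0.17 + 10^-3.82)
   = 1 / (1 + 0.67608 + 0.00015136) = 1/1.6762 = 0.5966
[HCO3⁻] = α₁ × DIC = 0.5966 × 3.64 = 2.17 mmol/L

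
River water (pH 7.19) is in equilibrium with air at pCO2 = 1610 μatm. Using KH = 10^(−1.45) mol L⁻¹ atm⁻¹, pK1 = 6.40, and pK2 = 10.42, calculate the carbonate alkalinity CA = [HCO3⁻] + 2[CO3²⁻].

[CO2*] = KH · pCO2 = 10^(−1.45) × 1610×10^-6 = 5.712×10^-5 mol/L
α₀ = 1/(1 + K1/[H⁺] + K1K2/[H⁺]²) = 1/(1 + 10^+0.79 + 10^-2.44) = 0.1395
DIC = [CO2*]/α₀ = 5.712×10^-5 / 0.1395 = 0.4096 mmol/L
CA = (α₁ + 2α₂)·DIC = (0.8600 + 2×0.0005064) × 0.4096 = 0.353 mmol/L

CA = 0.353 mmol/L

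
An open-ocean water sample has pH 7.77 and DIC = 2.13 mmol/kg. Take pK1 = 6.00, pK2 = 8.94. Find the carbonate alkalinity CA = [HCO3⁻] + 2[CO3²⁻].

CA = [HCO3⁻] + 2[CO3²⁻] = (α₁ + 2α₂)·DIC
At pH 7.77: [H⁺]/K1 = 10^-1.77 = 0.016982, K2/[H⁺] = 10^-1.17 = 0.067608
α₁ = 1/(1 + 0.016982 + 0.067608) = 1/1.0846 = 0.9220; α₂ = α₁·K2/[H⁺] = 0.06234
α₁ + 2α₂ = 1.0467
CA = 1.0467 × 2.13 = 2.23 mmol/kg

CA = 2.23 mmol/kg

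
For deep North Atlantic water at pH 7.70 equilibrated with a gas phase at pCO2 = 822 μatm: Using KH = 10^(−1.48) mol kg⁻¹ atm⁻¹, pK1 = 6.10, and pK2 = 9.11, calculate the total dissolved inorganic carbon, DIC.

DIC = 1.15 mmol/kg

[CO2*] = KH · pCO2 = 10^(−1.48) × 822×10^-6 = 2.722×10^-5 mol/kg
α₀ = 1/(1 + K1/[H⁺] + K1K2/[H⁺]²) = 1/(1 + 10^+1.60 + 10^+0.19) = 0.02361
DIC = [CO2*]/α₀ = 2.722×10^-5 / 0.02361 = 1.15 mmol/kg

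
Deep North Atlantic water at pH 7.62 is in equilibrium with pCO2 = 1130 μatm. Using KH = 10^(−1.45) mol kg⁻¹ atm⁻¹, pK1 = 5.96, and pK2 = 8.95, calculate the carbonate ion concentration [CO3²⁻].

[CO2*] = KH · pCO2 = 10^(−1.45) × 1130×10^-6 = 4.009×10^-5 mol/kg
α₀ = 1/(1 + K1/[H⁺] + K1K2/[H⁺]²) = 1/(1 + 10^+1.66 + 10^+0.33) = 0.02047
DIC = [CO2*]/α₀ = 4.009×10^-5 / 0.02047 = 1.958 mmol/kg
[CO3²⁻] = α₂·DIC; α₂ = 0.04377, so [CO3²⁻] = 0.04377 × 1.958 = 0.0857 mmol/kg

[CO3²⁻] = 0.0857 mmol/kg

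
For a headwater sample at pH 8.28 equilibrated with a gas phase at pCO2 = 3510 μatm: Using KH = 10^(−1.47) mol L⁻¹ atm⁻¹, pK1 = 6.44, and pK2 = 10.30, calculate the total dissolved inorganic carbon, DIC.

DIC = 8.43 mmol/L

[CO2*] = KH · pCO2 = 10^(−1.47) × 3510×10^-6 = 1.189×10^-4 mol/L
α₀ = 1/(1 + K1/[H⁺] + K1K2/[H⁺]²) = 1/(1 + 10^+1.84 + 10^-0.18) = 0.01412
DIC = [CO2*]/α₀ = 1.189×10^-4 / 0.01412 = 8.43 mmol/L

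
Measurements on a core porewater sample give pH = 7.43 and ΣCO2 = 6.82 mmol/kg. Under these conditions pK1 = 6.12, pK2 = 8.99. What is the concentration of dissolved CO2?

[CO2*] = 0.310 mmol/kg

α₀ = 1 / (1 + K1/[H⁺] + K1K2/[H⁺]²) = 1 / (1 + 10^+1.31 + 10^-0.25)
   = 1 / (1 + 20.417 + 0.56234) = 1/21.980 = 0.04550
[CO2*] = α₀ × DIC = 0.04550 × 6.82 = 0.310 mmol/kg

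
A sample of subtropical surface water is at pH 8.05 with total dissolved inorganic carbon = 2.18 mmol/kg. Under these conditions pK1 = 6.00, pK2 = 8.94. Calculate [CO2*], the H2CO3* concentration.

α₀ = 1 / (1 + K1/[H⁺] + K1K2/[H⁺]²) = 1 / (1 + 10^+2.05 + 10^+1.16)
   = 1 / (1 + 112.20 + 14.454) = 1/127.66 = 0.007834
[CO2*] = α₀ × DIC = 0.007834 × 2.18 = 0.0171 mmol/kg = 17.1 μmol/kg

[CO2*] = 17.1 μmol/kg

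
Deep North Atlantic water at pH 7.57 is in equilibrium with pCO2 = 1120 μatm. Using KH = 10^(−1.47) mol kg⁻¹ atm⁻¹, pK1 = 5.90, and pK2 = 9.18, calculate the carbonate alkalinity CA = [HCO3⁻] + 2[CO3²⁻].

[CO2*] = KH · pCO2 = 10^(−1.47) × 1120×10^-6 = 3.795×10^-5 mol/kg
α₀ = 1/(1 + K1/[H⁺] + K1K2/[H⁺]²) = 1/(1 + 10^+1.67 + 10^+0.06) = 0.02044
DIC = [CO2*]/α₀ = 3.795×10^-5 / 0.02044 = 1.857 mmol/kg
CA = (α₁ + 2α₂)·DIC = (0.9561 + 2×0.02347) × 1.857 = 1.86 mmol/kg

CA = 1.86 mmol/kg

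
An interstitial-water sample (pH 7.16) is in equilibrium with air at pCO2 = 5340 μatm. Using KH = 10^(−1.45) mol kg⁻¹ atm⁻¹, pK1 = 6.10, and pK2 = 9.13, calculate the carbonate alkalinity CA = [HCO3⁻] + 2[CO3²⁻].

CA = 2.22 mmol/kg

[CO2*] = KH · pCO2 = 10^(−1.45) × 5340×10^-6 = 1.895×10^-4 mol/kg
α₀ = 1/(1 + K1/[H⁺] + K1K2/[H⁺]²) = 1/(1 + 10^+1.06 + 10^-0.91) = 0.07934
DIC = [CO2*]/α₀ = 1.895×10^-4 / 0.07934 = 2.388 mmol/kg
CA = (α₁ + 2α₂)·DIC = (0.9109 + 2×0.009761) × 2.388 = 2.22 mmol/kg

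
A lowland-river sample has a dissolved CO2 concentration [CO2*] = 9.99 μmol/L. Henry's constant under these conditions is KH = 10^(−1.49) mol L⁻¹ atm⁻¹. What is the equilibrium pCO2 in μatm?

KH = 10^(−1.49) = 3.236×10^-2 mol L⁻¹ atm⁻¹
pCO2 = [CO2*]/KH = 9.99×10^-6 / 3.236×10^-2 = 3.09×10^-4 atm = 309 μatm

pCO2 = 309 μatm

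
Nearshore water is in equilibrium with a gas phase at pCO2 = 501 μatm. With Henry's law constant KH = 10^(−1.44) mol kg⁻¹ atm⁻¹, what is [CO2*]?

[CO2*] = 18.2 μmol/kg

KH = 10^(−1.44) = 3.631×10^-2 mol kg⁻¹ atm⁻¹
[CO2*] = KH · pCO2 = 3.631×10^-2 × 501×10^-6 atm = 1.82×10^-5 mol/kg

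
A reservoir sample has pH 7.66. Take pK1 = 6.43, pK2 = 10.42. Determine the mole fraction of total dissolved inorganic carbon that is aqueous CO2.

α₀ = 1 / (1 + K1/[H⁺] + K1K2/[H⁺]²) = 1 / (1 + 10^+1.23 + 10^-1.53)
   = 1 / (1 + 16.982 + 0.029512) = 1/18.012 = 0.05552

α₀ = 0.0555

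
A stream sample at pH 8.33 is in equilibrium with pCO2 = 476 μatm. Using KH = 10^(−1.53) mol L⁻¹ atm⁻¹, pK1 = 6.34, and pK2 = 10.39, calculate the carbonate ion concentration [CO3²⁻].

[CO2*] = KH · pCO2 = 10^(−1.53) × 476×10^-6 = 1.405×10^-5 mol/L
α₀ = 1/(1 + K1/[H⁺] + K1K2/[H⁺]²) = 1/(1 + 10^+1.99 + 10^-0.07) = 0.01004
DIC = [CO2*]/α₀ = 1.405×10^-5 / 0.01004 = 1.399 mmol/L
[CO3²⁻] = α₂·DIC; α₂ = 0.008548, so [CO3²⁻] = 0.008548 × 1.399 = 0.0120 mmol/L = 12.0 μmol/L

[CO3²⁻] = 12.0 μmol/L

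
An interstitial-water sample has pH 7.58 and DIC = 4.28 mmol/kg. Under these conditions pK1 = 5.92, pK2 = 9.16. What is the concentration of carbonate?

α₂ = 1 / (1 + [H⁺]/K2 + [H⁺]²/(K1K2)) = 1 / (1 + 10^+1.58 + 10^-0.08)
   = 1 / (1 + 38.019 + 0.83176) = 1/39.851 = 0.02509
[CO3²⁻] = α₂ × DIC = 0.02509 × 4.28 = 0.107 mmol/kg

[CO3²⁻] = 0.107 mmol/kg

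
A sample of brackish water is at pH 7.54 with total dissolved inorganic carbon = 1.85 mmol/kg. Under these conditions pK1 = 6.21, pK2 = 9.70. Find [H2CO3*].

[CO2*] = 0.0821 mmol/kg

α₀ = 1 / (1 + K1/[H⁺] + K1K2/[H⁺]²) = 1 / (1 + 10^+1.33 + 10^-0.83)
   = 1 / (1 + 21.380 + 0.14791) = 1/22.528 = 0.04439
[CO2*] = α₀ × DIC = 0.04439 × 1.85 = 0.0821 mmol/kg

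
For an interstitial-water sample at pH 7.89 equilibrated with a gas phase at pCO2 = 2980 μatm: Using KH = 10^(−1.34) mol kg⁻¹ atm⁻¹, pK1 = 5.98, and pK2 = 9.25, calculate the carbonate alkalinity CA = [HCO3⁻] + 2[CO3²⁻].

[CO2*] = KH · pCO2 = 10^(−1.34) × 2980×10^-6 = 1.362×10^-4 mol/kg
α₀ = 1/(1 + K1/[H⁺] + K1K2/[H⁺]²) = 1/(1 + 10^+1.91 + 10^+0.55) = 0.01165
DIC = [CO2*]/α₀ = 1.362×10^-4 / 0.01165 = 11.69 mmol/kg
CA = (α₁ + 2α₂)·DIC = (0.9470 + 2×0.04134) × 11.69 = 12.0 mmol/kg

CA = 12.0 mmol/kg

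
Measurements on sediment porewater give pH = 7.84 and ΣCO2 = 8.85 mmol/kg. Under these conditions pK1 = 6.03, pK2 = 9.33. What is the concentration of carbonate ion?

[CO3²⁻] = 0.273 mmol/kg

α₂ = 1 / (1 + [H⁺]/K2 + [H⁺]²/(K1K2)) = 1 / (1 + 10^+1.49 + 10^-0.32)
   = 1 / (1 + 30.903 + 0.47863) = 1/32.382 = 0.03088
[CO3²⁻] = α₂ × DIC = 0.03088 × 8.85 = 0.273 mmol/kg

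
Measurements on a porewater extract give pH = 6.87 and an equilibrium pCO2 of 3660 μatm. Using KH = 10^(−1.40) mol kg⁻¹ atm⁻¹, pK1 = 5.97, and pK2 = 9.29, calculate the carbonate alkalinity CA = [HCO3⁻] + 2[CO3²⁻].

[CO2*] = KH · pCO2 = 10^(−1.40) × 3660×10^-6 = 1.457×10^-4 mol/kg
α₀ = 1/(1 + K1/[H⁺] + K1K2/[H⁺]²) = 1/(1 + 10^+0.90 + 10^-1.52) = 0.1114
DIC = [CO2*]/α₀ = 1.457×10^-4 / 0.1114 = 1.308 mmol/kg
CA = (α₁ + 2α₂)·DIC = (0.8852 + 2×0.003365) × 1.308 = 1.17 mmol/kg

CA = 1.17 mmol/kg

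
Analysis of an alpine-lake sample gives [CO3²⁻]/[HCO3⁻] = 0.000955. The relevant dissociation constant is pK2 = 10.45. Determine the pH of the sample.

From K2 = [H⁺][CO3²⁻]/[HCO3⁻]:  pH = pK2 + log₁₀([CO3²⁻]/[HCO3⁻])
log₁₀(0.000955) = -3.020
pH = 10.45 + (-3.020) = 7.43

pH = 7.43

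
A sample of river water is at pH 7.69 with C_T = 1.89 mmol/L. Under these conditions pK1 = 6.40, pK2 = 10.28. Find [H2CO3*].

[CO2*] = 0.0920 mmol/L

α₀ = 1 / (1 + K1/[H⁺] + K1K2/[H⁺]²) = 1 / (1 + 10^+1.29 + 10^-1.30)
   = 1 / (1 + 19.498 + 0.050119) = 1/20.549 = 0.04867
[CO2*] = α₀ × DIC = 0.04867 × 1.89 = 0.0920 mmol/L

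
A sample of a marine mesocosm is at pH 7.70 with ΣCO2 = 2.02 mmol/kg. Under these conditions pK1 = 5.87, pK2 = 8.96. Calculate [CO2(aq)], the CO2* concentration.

α₀ = 1 / (1 + K1/[H⁺] + K1K2/[H⁺]²) = 1 / (1 + 10^+1.83 + 10^+0.57)
   = 1 / (1 + 67.608 + 3.7154) = 1/72.324 = 0.01383
[CO2*] = α₀ × DIC = 0.01383 × 2.02 = 0.0279 mmol/kg

[CO2*] = 0.0279 mmol/kg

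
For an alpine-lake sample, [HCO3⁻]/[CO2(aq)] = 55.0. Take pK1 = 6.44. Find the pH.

pH = 8.18

From K1 = [H⁺][HCO3⁻]/[CO2(aq)]:  pH = pK1 + log₁₀([HCO3⁻]/[CO2(aq)])
log₁₀(55.0) = +1.740
pH = 6.44 + (+1.740) = 8.18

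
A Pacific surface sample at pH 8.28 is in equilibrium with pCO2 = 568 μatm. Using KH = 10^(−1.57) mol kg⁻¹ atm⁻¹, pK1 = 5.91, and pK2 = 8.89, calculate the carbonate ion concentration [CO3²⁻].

[CO2*] = KH · pCO2 = 10^(−1.57) × 568×10^-6 = 1.529×10^-5 mol/kg
α₀ = 1/(1 + K1/[H⁺] + K1K2/[H⁺]²) = 1/(1 + 10^+2.37 + 10^+1.76) = 0.003413
DIC = [CO2*]/α₀ = 1.529×10^-5 / 0.003413 = 4.479 mmol/kg
[CO3²⁻] = α₂·DIC; α₂ = 0.1964, so [CO3²⁻] = 0.1964 × 4.479 = 0.880 mmol/kg

[CO3²⁻] = 0.880 mmol/kg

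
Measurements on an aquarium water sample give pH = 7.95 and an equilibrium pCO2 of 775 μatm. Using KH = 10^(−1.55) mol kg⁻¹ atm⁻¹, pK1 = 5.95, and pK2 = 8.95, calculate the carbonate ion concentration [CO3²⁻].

[CO3²⁻] = 0.218 mmol/kg

[CO2*] = KH · pCO2 = 10^(−1.55) × 775×10^-6 = 2.184×10^-5 mol/kg
α₀ = 1/(1 + K1/[H⁺] + K1K2/[H⁺]²) = 1/(1 + 10^+2.00 + 10^+1.00) = 0.009009
DIC = [CO2*]/α₀ = 2.184×10^-5 / 0.009009 = 2.425 mmol/kg
[CO3²⁻] = α₂·DIC; α₂ = 0.09009, so [CO3²⁻] = 0.09009 × 2.425 = 0.218 mmol/kg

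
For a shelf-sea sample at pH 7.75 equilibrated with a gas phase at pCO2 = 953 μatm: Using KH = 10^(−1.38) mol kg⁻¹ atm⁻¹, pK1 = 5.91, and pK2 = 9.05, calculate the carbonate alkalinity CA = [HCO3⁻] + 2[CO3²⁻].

CA = 3.02 mmol/kg

[CO2*] = KH · pCO2 = 10^(−1.38) × 953×10^-6 = 3.973×10^-5 mol/kg
α₀ = 1/(1 + K1/[H⁺] + K1K2/[H⁺]²) = 1/(1 + 10^+1.84 + 10^+0.54) = 0.01358
DIC = [CO2*]/α₀ = 3.973×10^-5 / 0.01358 = 2.926 mmol/kg
CA = (α₁ + 2α₂)·DIC = (0.9393 + 2×0.04708) × 2.926 = 3.02 mmol/kg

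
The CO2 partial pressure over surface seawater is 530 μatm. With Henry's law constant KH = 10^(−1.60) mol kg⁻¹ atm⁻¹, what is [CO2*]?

KH = 10^(−1.60) = 2.512×10^-2 mol kg⁻¹ atm⁻¹
[CO2*] = KH · pCO2 = 2.512×10^-2 × 530×10^-6 atm = 1.33×10^-5 mol/kg

[CO2*] = 13.3 μmol/kg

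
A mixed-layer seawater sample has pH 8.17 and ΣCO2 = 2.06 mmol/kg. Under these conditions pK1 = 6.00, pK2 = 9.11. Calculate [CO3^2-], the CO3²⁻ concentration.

α₂ = 1 / (1 + [H⁺]/K2 + [H⁺]²/(K1K2)) = 1 / (1 + 10^+0.94 + 10^-1.23)
   = 1 / (1 + 8.7096 + 0.058884) = 1/9.7685 = 0.1024
[CO3²⁻] = α₂ × DIC = 0.1024 × 2.06 = 0.211 mmol/kg

[CO3²⁻] = 0.211 mmol/kg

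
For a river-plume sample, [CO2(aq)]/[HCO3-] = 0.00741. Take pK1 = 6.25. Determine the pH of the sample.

pH = 8.38

From K1 = [H⁺][HCO3-]/[CO2(aq)]:  pH = pK1 − log₁₀([CO2(aq)]/[HCO3-])
log₁₀(0.00741) = -2.130
pH = 6.25 − (-2.130) = 8.38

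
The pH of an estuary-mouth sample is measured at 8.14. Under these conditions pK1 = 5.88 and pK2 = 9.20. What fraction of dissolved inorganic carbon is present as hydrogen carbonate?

α₁ = 0.915

α₁ = 1 / (1 + [H⁺]/K1 + K2/[H⁺]) = 1 / (1 + 10^-2.26 + 10^-1.06)
   = 1 / (1 + 0.0054954 + 0.087096) = 1/1.0926 = 0.9153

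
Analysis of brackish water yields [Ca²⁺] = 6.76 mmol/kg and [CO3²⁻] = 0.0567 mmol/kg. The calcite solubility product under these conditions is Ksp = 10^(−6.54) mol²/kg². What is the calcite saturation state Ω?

Ω = 1.33

Ksp = 10^(−6.54) = 2.884×10^-7
Ω = [Ca²⁺][CO3²⁻]/Ksp = (6.76×10^-3)(0.0567×10^-3) / 2.884×10^-7 = 1.33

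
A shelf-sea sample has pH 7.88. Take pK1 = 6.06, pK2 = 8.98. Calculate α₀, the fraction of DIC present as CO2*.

α₀ = 0.0138

α₀ = 1 / (1 + K1/[H⁺] + K1K2/[H⁺]²) = 1 / (1 + 10^+1.82 + 10^+0.72)
   = 1 / (1 + 66.069 + 5.2481) = 1/72.317 = 0.01383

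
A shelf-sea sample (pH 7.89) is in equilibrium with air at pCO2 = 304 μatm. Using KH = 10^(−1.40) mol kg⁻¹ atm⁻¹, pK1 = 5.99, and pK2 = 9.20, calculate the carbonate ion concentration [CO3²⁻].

[CO2*] = KH · pCO2 = 10^(−1.40) × 304×10^-6 = 1.210×10^-5 mol/kg
α₀ = 1/(1 + K1/[H⁺] + K1K2/[H⁺]²) = 1/(1 + 10^+1.90 + 10^+0.59) = 0.01186
DIC = [CO2*]/α₀ = 1.210×10^-5 / 0.01186 = 1.021 mmol/kg
[CO3²⁻] = α₂·DIC; α₂ = 0.04614, so [CO3²⁻] = 0.04614 × 1.021 = 0.0471 mmol/kg

[CO3²⁻] = 0.0471 mmol/kg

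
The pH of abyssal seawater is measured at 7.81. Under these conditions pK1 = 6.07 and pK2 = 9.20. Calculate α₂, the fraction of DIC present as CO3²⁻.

α₂ = 0.0385

α₂ = 1 / (1 + [H⁺]/K2 + [H⁺]²/(K1K2)) = 1 / (1 + 10^+1.39 + 10^-0.35)
   = 1 / (1 + 24.547 + 0.44668) = 1/25.994 = 0.03847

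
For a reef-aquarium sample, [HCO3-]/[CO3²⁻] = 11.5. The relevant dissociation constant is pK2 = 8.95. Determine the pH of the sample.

pH = 7.89

From K2 = [H⁺][CO3²⁻]/[HCO3-]:  pH = pK2 − log₁₀([HCO3-]/[CO3²⁻])
log₁₀(11.5) = +1.061
pH = 8.95 − (+1.061) = 7.89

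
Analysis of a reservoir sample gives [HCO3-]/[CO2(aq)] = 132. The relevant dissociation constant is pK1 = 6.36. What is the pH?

pH = 8.48

From K1 = [H⁺][HCO3-]/[CO2(aq)]:  pH = pK1 + log₁₀([HCO3-]/[CO2(aq)])
log₁₀(132) = +2.121
pH = 6.36 + (+2.121) = 8.48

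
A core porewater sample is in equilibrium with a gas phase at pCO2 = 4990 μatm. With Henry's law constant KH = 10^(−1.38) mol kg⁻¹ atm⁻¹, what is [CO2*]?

KH = 10^(−1.38) = 4.169×10^-2 mol kg⁻¹ atm⁻¹
[CO2*] = KH · pCO2 = 4.169×10^-2 × 4990×10^-6 atm = 2.08×10^-4 mol/kg

[CO2*] = 208 μmol/kg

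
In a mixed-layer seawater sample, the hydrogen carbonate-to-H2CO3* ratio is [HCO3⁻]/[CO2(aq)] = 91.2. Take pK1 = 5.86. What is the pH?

pH = 7.82

From K1 = [H⁺][HCO3⁻]/[CO2(aq)]:  pH = pK1 + log₁₀([HCO3⁻]/[CO2(aq)])
log₁₀(91.2) = +1.960
pH = 5.86 + (+1.960) = 7.82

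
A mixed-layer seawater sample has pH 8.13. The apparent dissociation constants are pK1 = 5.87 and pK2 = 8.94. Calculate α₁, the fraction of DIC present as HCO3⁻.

α₁ = 0.862

α₁ = 1 / (1 + [H⁺]/K1 + K2/[H⁺]) = 1 / (1 + 10^-2.26 + 10^-0.81)
   = 1 / (1 + 0.0054954 + 0.15488) = 1/1.1604 = 0.8618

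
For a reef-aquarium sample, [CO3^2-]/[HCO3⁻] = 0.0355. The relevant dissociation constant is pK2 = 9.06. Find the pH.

pH = 7.61

From K2 = [H⁺][CO3^2-]/[HCO3⁻]:  pH = pK2 + log₁₀([CO3^2-]/[HCO3⁻])
log₁₀(0.0355) = -1.450
pH = 9.06 + (-1.450) = 7.61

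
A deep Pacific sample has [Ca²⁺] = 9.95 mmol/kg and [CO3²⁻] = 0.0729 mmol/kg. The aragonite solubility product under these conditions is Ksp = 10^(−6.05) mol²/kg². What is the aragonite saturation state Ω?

Ksp = 10^(−6.05) = 8.913×10^-7
Ω = [Ca²⁺][CO3²⁻]/Ksp = (9.95×10^-3)(0.0729×10^-3) / 8.913×10^-7 = 0.814

Ω = 0.814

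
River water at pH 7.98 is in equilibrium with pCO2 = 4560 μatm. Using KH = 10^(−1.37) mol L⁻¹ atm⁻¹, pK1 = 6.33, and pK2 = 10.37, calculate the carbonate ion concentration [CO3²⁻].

[CO3²⁻] = 0.0354 mmol/L

[CO2*] = KH · pCO2 = 10^(−1.37) × 4560×10^-6 = 1.945×10^-4 mol/L
α₀ = 1/(1 + K1/[H⁺] + K1K2/[H⁺]²) = 1/(1 + 10^+1.65 + 10^-0.74) = 0.02181
DIC = [CO2*]/α₀ = 1.945×10^-4 / 0.02181 = 8.919 mmol/L
[CO3²⁻] = α₂·DIC; α₂ = 0.003969, so [CO3²⁻] = 0.003969 × 8.919 = 0.0354 mmol/L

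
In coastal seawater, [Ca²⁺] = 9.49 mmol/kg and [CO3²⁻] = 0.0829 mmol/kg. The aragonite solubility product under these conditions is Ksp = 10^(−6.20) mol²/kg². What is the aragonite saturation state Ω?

Ω = 1.25

Ksp = 10^(−6.20) = 6.310×10^-7
Ω = [Ca²⁺][CO3²⁻]/Ksp = (9.49×10^-3)(0.0829×10^-3) / 6.310×10^-7 = 1.25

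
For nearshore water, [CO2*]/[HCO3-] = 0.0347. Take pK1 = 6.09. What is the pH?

From K1 = [H⁺][HCO3-]/[CO2*]:  pH = pK1 − log₁₀([CO2*]/[HCO3-])
log₁₀(0.0347) = -1.460
pH = 6.09 − (-1.460) = 7.55

pH = 7.55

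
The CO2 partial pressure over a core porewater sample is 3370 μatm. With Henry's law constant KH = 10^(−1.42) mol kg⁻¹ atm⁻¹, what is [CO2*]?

[CO2*] = 128 μmol/kg

KH = 10^(−1.42) = 3.802×10^-2 mol kg⁻¹ atm⁻¹
[CO2*] = KH · pCO2 = 3.802×10^-2 × 3370×10^-6 atm = 1.28×10^-4 mol/kg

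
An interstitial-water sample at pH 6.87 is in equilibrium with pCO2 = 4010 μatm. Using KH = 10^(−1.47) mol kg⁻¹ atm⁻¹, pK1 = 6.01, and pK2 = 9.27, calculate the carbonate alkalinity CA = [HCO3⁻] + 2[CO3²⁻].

[CO2*] = KH · pCO2 = 10^(−1.47) × 4010×10^-6 = 1.359×10^-4 mol/kg
α₀ = 1/(1 + K1/[H⁺] + K1K2/[H⁺]²) = 1/(1 + 10^+0.86 + 10^-1.54) = 0.1209
DIC = [CO2*]/α₀ = 1.359×10^-4 / 0.1209 = 1.124 mmol/kg
CA = (α₁ + 2α₂)·DIC = (0.8756 + 2×0.003486) × 1.124 = 0.992 mmol/kg

CA = 0.992 mmol/kg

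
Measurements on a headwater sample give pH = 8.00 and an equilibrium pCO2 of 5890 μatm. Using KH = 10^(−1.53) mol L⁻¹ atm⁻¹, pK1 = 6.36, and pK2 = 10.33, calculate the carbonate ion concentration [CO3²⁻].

[CO3²⁻] = 0.0355 mmol/L

[CO2*] = KH · pCO2 = 10^(−1.53) × 5890×10^-6 = 1.738×10^-4 mol/L
α₀ = 1/(1 + K1/[H⁺] + K1K2/[H⁺]²) = 1/(1 + 10^+1.64 + 10^-0.69) = 0.02229
DIC = [CO2*]/α₀ = 1.738×10^-4 / 0.02229 = 7.797 mmol/L
[CO3²⁻] = α₂·DIC; α₂ = 0.004552, so [CO3²⁻] = 0.004552 × 7.797 = 0.0355 mmol/L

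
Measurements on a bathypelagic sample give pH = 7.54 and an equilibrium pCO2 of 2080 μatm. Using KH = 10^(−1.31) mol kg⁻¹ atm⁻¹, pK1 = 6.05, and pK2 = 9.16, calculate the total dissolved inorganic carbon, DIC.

DIC = 3.33 mmol/kg

[CO2*] = KH · pCO2 = 10^(−1.31) × 2080×10^-6 = 1.019×10^-4 mol/kg
α₀ = 1/(1 + K1/[H⁺] + K1K2/[H⁺]²) = 1/(1 + 10^+1.49 + 10^-0.13) = 0.03063
DIC = [CO2*]/α₀ = 1.019×10^-4 / 0.03063 = 3.33 mmol/kg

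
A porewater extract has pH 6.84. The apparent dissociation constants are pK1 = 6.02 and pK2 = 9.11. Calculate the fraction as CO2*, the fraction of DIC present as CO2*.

α₀ = 0.131

α₀ = 1 / (1 + K1/[H⁺] + K1K2/[H⁺]²) = 1 / (1 + 10^+0.82 + 10^-1.45)
   = 1 / (1 + 6.6069 + 0.035481) = 1/7.6424 = 0.1308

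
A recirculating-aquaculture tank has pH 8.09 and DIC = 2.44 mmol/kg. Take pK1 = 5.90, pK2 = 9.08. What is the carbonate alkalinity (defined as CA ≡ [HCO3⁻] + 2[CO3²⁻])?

CA = [HCO3⁻] + 2[CO3²⁻] = (α₁ + 2α₂)·DIC
At pH 8.09: [H⁺]/K1 = 10^-2.19 = 0.0064565, K2/[H⁺] = 10^-0.99 = 0.10233
α₁ = 1/(1 + 0.0064565 + 0.10233) = 1/1.1088 = 0.9019; α₂ = α₁·K2/[H⁺] = 0.09229
α₁ + 2α₂ = 1.0865
CA = 1.0865 × 2.44 = 2.65 mmol/kg

CA = 2.65 mmol/kg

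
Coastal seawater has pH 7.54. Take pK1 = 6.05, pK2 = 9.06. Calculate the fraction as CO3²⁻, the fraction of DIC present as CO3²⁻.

α₂ = 1 / (1 + [H⁺]/K2 + [H⁺]²/(K1K2)) = 1 / (1 + 10^+1.52 + 10^+0.03)
   = 1 / (1 + 33.113 + 1.0715) = 1/35.185 = 0.02842

α₂ = 0.0284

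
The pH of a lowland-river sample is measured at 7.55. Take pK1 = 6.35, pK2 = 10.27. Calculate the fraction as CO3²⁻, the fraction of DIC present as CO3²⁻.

α₂ = 1 / (1 + [H⁺]/K2 + [H⁺]²/(K1K2)) = 1 / (1 + 10^+2.72 + 10^+1.52)
   = 1 / (1 + 524.81 + 33.113) = 1/558.92 = 0.001789

α₂ = 0.00179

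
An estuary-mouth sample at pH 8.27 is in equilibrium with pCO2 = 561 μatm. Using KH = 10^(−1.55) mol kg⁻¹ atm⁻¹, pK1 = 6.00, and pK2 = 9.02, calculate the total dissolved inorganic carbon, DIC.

DIC = 3.48 mmol/kg

[CO2*] = KH · pCO2 = 10^(−1.55) × 561×10^-6 = 1.581×10^-5 mol/kg
α₀ = 1/(1 + K1/[H⁺] + K1K2/[H⁺]²) = 1/(1 + 10^+2.27 + 10^+1.52) = 0.004539
DIC = [CO2*]/α₀ = 1.581×10^-5 / 0.004539 = 3.48 mmol/kg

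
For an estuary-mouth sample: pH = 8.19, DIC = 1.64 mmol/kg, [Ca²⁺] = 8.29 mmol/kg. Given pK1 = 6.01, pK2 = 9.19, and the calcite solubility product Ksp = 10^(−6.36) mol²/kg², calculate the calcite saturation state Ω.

α₂ = 1 / (1 + [H⁺]/K2 + [H⁺]²/(K1K2)) = 1 / (1 + 10^+1.00 + 10^-1.18)
   = 1 / (1 + 10.000 + 0.066069) = 1/11.066 = 0.09037
[CO3²⁻] = α₂ × DIC = 0.09037 × 1.64 = 0.1482 mmol/kg
Ksp = 10^(−6.36) = 4.365×10^-7
Ω = [Ca²⁺][CO3²⁻]/Ksp = (8.29×10^-3)(1.482×10^-4) / 4.365×10^-7 = 2.81

Ω = 2.81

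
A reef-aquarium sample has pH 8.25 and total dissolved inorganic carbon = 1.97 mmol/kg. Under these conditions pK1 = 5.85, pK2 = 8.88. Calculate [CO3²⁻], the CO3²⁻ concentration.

[CO3²⁻] = 0.373 mmol/kg

α₂ = 1 / (1 + [H⁺]/K2 + [H⁺]²/(K1K2)) = 1 / (1 + 10^+0.63 + 10^-1.77)
   = 1 / (1 + 4.2658 + 0.016982) = 1/5.2828 = 0.1893
[CO3²⁻] = α₂ × DIC = 0.1893 × 1.97 = 0.373 mmol/kg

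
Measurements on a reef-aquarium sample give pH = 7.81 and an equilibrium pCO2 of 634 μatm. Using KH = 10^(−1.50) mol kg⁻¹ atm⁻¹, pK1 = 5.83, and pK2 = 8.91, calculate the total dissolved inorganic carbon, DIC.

[CO2*] = KH · pCO2 = 10^(−1.50) × 634×10^-6 = 2.005×10^-5 mol/kg
α₀ = 1/(1 + K1/[H⁺] + K1K2/[H⁺]²) = 1/(1 + 10^+1.98 + 10^+0.88) = 0.009608
DIC = [CO2*]/α₀ = 2.005×10^-5 / 0.009608 = 2.09 mmol/kg

DIC = 2.09 mmol/kg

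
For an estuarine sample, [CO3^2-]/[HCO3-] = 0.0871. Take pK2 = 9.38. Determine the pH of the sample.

pH = 8.32

From K2 = [H⁺][CO3^2-]/[HCO3-]:  pH = pK2 + log₁₀([CO3^2-]/[HCO3-])
log₁₀(0.0871) = -1.060
pH = 9.38 + (-1.060) = 8.32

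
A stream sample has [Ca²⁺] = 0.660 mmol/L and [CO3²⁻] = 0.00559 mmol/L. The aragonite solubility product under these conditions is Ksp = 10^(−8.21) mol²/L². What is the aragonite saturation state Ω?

Ksp = 10^(−8.21) = 6.166×10^-9
Ω = [Ca²⁺][CO3²⁻]/Ksp = (0.660×10^-3)(0.00559×10^-3) / 6.166×10^-9 = 0.598

Ω = 0.598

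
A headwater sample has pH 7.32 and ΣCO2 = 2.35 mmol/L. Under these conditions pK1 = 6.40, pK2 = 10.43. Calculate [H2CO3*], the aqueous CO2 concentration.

[CO2*] = 0.252 mmol/L

α₀ = 1 / (1 + K1/[H⁺] + K1K2/[H⁺]²) = 1 / (1 + 10^+0.92 + 10^-2.19)
   = 1 / (1 + 8.3176 + 0.0064565) = 1/9.3241 = 0.1072
[CO2*] = α₀ × DIC = 0.1072 × 2.35 = 0.252 mmol/L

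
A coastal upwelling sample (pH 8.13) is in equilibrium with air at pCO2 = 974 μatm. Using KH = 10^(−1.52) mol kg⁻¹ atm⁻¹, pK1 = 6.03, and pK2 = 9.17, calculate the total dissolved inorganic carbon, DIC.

DIC = 4.07 mmol/kg

[CO2*] = KH · pCO2 = 10^(−1.52) × 974×10^-6 = 2.941×10^-5 mol/kg
α₀ = 1/(1 + K1/[H⁺] + K1K2/[H⁺]²) = 1/(1 + 10^+2.10 + 10^+1.06) = 0.007227
DIC = [CO2*]/α₀ = 2.941×10^-5 / 0.007227 = 4.07 mmol/kg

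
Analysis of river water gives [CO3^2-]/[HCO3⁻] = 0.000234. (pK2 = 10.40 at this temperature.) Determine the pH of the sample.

pH = 6.77

From K2 = [H⁺][CO3^2-]/[HCO3⁻]:  pH = pK2 + log₁₀([CO3^2-]/[HCO3⁻])
log₁₀(0.000234) = -3.631
pH = 10.40 + (-3.631) = 6.77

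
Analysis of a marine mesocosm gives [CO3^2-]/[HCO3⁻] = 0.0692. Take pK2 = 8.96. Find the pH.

From K2 = [H⁺][CO3^2-]/[HCO3⁻]:  pH = pK2 + log₁₀([CO3^2-]/[HCO3⁻])
log₁₀(0.0692) = -1.160
pH = 8.96 + (-1.160) = 7.80

pH = 7.80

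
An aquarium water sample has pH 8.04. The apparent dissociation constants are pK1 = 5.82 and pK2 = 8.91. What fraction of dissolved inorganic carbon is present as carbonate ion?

α₂ = 1 / (1 + [H⁺]/K2 + [H⁺]²/(K1K2)) = 1 / (1 + 10^+0.87 + 10^-1.35)
   = 1 / (1 + 7.4131 + 0.044668) = 1/8.4578 = 0.1182

α₂ = 0.118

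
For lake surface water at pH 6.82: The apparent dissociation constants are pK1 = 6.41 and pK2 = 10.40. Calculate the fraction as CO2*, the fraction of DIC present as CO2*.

α₀ = 1 / (1 + K1/[H⁺] + K1K2/[H⁺]²) = 1 / (1 + 10^+0.41 + 10^-3.17)
   = 1 / (1 + 2.5704 + 0.00067608) = 1/3.5711 = 0.2800

α₀ = 0.280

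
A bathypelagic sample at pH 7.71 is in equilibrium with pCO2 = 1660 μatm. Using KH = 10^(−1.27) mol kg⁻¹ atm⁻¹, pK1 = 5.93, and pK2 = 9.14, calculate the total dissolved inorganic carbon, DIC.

[CO2*] = KH · pCO2 = 10^(−1.27) × 1660×10^-6 = 8.915×10^-5 mol/kg
α₀ = 1/(1 + K1/[H⁺] + K1K2/[H⁺]²) = 1/(1 + 10^+1.78 + 10^+0.35) = 0.01575
DIC = [CO2*]/α₀ = 8.915×10^-5 / 0.01575 = 5.66 mmol/kg

DIC = 5.66 mmol/kg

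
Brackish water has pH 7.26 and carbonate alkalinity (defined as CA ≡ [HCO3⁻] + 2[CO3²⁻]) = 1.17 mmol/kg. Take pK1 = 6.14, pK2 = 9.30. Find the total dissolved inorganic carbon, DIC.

DIC = 1.25 mmol/kg

CA = [HCO3⁻] + 2[CO3²⁻] = (α₁ + 2α₂)·DIC
At pH 7.26: [H⁺]/K1 = 10^-1.12 = 0.075858, K2/[H⁺] = 10^-2.04 = 0.0091201
α₁ = 1/(1 + 0.075858 + 0.0091201) = 1/1.0850 = 0.9217; α₂ = α₁·K2/[H⁺] = 0.008406
α₁ + 2α₂ = 0.9385
DIC = CA / (α₁ + 2α₂) = 1.17 / 0.9385 = 1.25 mmol/kg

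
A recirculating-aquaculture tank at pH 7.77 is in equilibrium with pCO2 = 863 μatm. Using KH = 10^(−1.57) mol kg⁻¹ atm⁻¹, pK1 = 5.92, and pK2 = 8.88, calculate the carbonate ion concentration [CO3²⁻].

[CO3²⁻] = 0.128 mmol/kg

[CO2*] = KH · pCO2 = 10^(−1.57) × 863×10^-6 = 2.323×10^-5 mol/kg
α₀ = 1/(1 + K1/[H⁺] + K1K2/[H⁺]²) = 1/(1 + 10^+1.85 + 10^+0.74) = 0.01294
DIC = [CO2*]/α₀ = 2.323×10^-5 / 0.01294 = 1.795 mmol/kg
[CO3²⁻] = α₂·DIC; α₂ = 0.07110, so [CO3²⁻] = 0.07110 × 1.795 = 0.128 mmol/kg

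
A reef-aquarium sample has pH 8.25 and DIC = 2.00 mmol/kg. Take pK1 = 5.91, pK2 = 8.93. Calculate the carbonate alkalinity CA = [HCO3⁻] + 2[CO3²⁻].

CA = [HCO3⁻] + 2[CO3²⁻] = (α₁ + 2α₂)·DIC
At pH 8.25: [H⁺]/K1 = 10^-2.34 = 0.0045709, K2/[H⁺] = 10^-0.68 = 0.20893
α₁ = 1/(1 + 0.0045709 + 0.20893) = 1/1.2135 = 0.8241; α₂ = α₁·K2/[H⁺] = 0.1722
α₁ + 2α₂ = 1.1684
CA = 1.1684 × 2.00 = 2.34 mmol/kg

CA = 2.34 mmol/kg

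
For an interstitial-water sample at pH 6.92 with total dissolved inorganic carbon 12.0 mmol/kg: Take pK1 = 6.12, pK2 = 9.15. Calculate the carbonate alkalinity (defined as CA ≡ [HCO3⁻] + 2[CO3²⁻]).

CA = [HCO3⁻] + 2[CO3²⁻] = (α₁ + 2α₂)·DIC
At pH 6.92: [H⁺]/K1 = 10^-0.80 = 0.15849, K2/[H⁺] = 10^-2.23 = 0.0058884
α₁ = 1/(1 + 0.15849 + 0.0058884) = 1/1.1644 = 0.8588; α₂ = α₁·K2/[H⁺] = 0.005057
α₁ + 2α₂ = 0.8689
CA = 0.8689 × 12.0 = 10.4 mmol/kg

CA = 10.4 mmol/kg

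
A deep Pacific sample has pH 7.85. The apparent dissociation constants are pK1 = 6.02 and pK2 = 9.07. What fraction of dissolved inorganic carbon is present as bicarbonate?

α₁ = 1 / (1 + [H⁺]/K1 + K2/[H⁺]) = 1 / (1 + 10^-1.83 + 10^-1.22)
   = 1 / (1 + 0.014791 + 0.060256) = 1/1.0750 = 0.9302

α₁ = 0.930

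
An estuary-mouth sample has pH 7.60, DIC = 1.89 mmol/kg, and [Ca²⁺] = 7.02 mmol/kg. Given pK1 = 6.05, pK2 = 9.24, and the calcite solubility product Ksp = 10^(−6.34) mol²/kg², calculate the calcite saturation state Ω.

Ω = 0.633

α₂ = 1 / (1 + [H⁺]/K2 + [H⁺]²/(K1K2)) = 1 / (1 + 10^+1.64 + 10^+0.09)
   = 1 / (1 + 43.652 + 1.2303) = 1/45.882 = 0.02180
[CO3²⁻] = α₂ × DIC = 0.02180 × 1.89 = 0.04119 mmol/kg
Ksp = 10^(−6.34) = 4.571×10^-7
Ω = [Ca²⁺][CO3²⁻]/Ksp = (7.02×10^-3)(4.119×10^-5) / 4.571×10^-7 = 0.633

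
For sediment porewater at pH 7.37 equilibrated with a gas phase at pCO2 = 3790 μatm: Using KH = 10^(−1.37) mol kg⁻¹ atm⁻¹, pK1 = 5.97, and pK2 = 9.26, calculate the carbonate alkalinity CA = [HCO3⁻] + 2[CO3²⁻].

CA = 4.17 mmol/kg

[CO2*] = KH · pCO2 = 10^(−1.37) × 3790×10^-6 = 1.617×10^-4 mol/kg
α₀ = 1/(1 + K1/[H⁺] + K1K2/[H⁺]²) = 1/(1 + 10^+1.40 + 10^-0.49) = 0.03782
DIC = [CO2*]/α₀ = 1.617×10^-4 / 0.03782 = 4.275 mmol/kg
CA = (α₁ + 2α₂)·DIC = (0.9499 + 2×0.01224) × 4.275 = 4.17 mmol/kg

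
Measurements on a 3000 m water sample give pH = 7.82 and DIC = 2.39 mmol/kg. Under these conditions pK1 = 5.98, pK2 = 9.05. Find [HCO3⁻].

α₁ = 1 / (1 + [H⁺]/K1 + K2/[H⁺]) = 1 / (1 + 10^-1.84 + 10^-1.23)
   = 1 / (1 + 0.014454 + 0.058884) = 1/1.0733 = 0.9317
[HCO3⁻] = α₁ × DIC = 0.9317 × 2.39 = 2.23 mmol/kg

[HCO3⁻] = 2.23 mmol/kg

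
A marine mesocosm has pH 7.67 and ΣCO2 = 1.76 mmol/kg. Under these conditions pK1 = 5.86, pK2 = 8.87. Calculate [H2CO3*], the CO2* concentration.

[CO2*] = 0.0253 mmol/kg

α₀ = 1 / (1 + K1/[H⁺] + K1K2/[H⁺]²) = 1 / (1 + 10^+1.81 + 10^+0.61)
   = 1 / (1 + 64.565 + 4.0738) = 1/69.639 = 0.01436
[CO2*] = α₀ × DIC = 0.01436 × 1.76 = 0.0253 mmol/kg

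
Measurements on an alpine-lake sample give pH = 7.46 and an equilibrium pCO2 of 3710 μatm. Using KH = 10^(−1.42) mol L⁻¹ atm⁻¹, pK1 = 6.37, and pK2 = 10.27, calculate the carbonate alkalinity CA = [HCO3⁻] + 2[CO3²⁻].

[CO2*] = KH · pCO2 = 10^(−1.42) × 3710×10^-6 = 1.411×10^-4 mol/L
α₀ = 1/(1 + K1/[H⁺] + K1K2/[H⁺]²) = 1/(1 + 10^+1.09 + 10^-1.72) = 0.07507
DIC = [CO2*]/α₀ = 1.411×10^-4 / 0.07507 = 1.879 mmol/L
CA = (α₁ + 2α₂)·DIC = (0.9235 + 2×0.001430) × 1.879 = 1.74 mmol/L

CA = 1.74 mmol/L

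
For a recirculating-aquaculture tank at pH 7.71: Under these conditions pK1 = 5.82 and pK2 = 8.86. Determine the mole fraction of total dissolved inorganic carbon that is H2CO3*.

α₀ = 1 / (1 + K1/[H⁺] + K1K2/[H⁺]²) = 1 / (1 + 10^+1.89 + 10^+0.74)
   = 1 / (1 + 77.625 + 5.4954) = 1/84.120 = 0.01189

α₀ = 0.0119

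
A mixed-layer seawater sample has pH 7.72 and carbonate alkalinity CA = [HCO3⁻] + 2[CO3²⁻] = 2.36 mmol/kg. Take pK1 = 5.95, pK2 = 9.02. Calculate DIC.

CA = [HCO3⁻] + 2[CO3²⁻] = (α₁ + 2α₂)·DIC
At pH 7.72: [H⁺]/K1 = 10^-1.77 = 0.016982, K2/[H⁺] = 10^-1.30 = 0.050119
α₁ = 1/(1 + 0.016982 + 0.050119) = 1/1.0671 = 0.9371; α₂ = α₁·K2/[H⁺] = 0.04697
α₁ + 2α₂ = 1.0311
DIC = CA / (α₁ + 2α₂) = 2.36 / 1.0311 = 2.29 mmol/kg

DIC = 2.29 mmol/kg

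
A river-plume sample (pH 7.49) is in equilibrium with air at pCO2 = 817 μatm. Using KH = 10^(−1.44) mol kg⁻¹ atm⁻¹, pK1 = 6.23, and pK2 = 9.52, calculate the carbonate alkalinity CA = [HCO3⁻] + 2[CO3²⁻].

CA = 0.550 mmol/kg

[CO2*] = KH · pCO2 = 10^(−1.44) × 817×10^-6 = 2.966×10^-5 mol/kg
α₀ = 1/(1 + K1/[H⁺] + K1K2/[H⁺]²) = 1/(1 + 10^+1.26 + 10^-0.77) = 0.05163
DIC = [CO2*]/α₀ = 2.966×10^-5 / 0.05163 = 0.5745 mmol/kg
CA = (α₁ + 2α₂)·DIC = (0.9396 + 2×0.008769) × 0.5745 = 0.550 mmol/kg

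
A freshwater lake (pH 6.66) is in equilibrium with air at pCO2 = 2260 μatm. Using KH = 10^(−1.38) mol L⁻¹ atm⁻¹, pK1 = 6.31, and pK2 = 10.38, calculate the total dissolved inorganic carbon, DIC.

DIC = 0.305 mmol/L

[CO2*] = KH · pCO2 = 10^(−1.38) × 2260×10^-6 = 9.421×10^-5 mol/L
α₀ = 1/(1 + K1/[H⁺] + K1K2/[H⁺]²) = 1/(1 + 10^+0.35 + 10^-3.37) = 0.3087
DIC = [CO2*]/α₀ = 9.421×10^-5 / 0.3087 = 0.305 mmol/L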